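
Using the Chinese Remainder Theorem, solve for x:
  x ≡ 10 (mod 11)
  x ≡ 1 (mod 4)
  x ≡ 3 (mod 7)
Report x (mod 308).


Moduli 11, 4, 7 are pairwise coprime; by CRT there is a unique solution modulo M = 11 · 4 · 7 = 308.
Solve pairwise, accumulating the modulus:
  Start with x ≡ 10 (mod 11).
  Combine with x ≡ 1 (mod 4): since gcd(11, 4) = 1, we get a unique residue mod 44.
    Write x = 10 + 11·t and substitute into x ≡ 1 (mod 4): 11·t ≡ 1 − 10 = -9 (mod 4).
    Reduce coefficients mod 4: 3·t ≡ 3 (mod 4).
    The inverse of 3 mod 4 is 3 (since 3·3 = 9 = 2·4 + 1), so t ≡ 3·3 = 9 ≡ 1 (mod 4).
    Then x = 10 + 11·1 = 21, valid modulo lcm(11, 4) = 44: x ≡ 21 (mod 44).
  Combine with x ≡ 3 (mod 7): since gcd(44, 7) = 1, we get a unique residue mod 308.
    Write x = 21 + 44·t and substitute into x ≡ 3 (mod 7): 44·t ≡ 3 − 21 = -18 (mod 7).
    Reduce coefficients mod 7: 2·t ≡ 3 (mod 7).
    The inverse of 2 mod 7 is 4 (since 2·4 = 8 = 1·7 + 1), so t ≡ 4·3 = 12 ≡ 5 (mod 7).
    Then x = 21 + 44·5 = 241, valid modulo lcm(44, 7) = 308: x ≡ 241 (mod 308).
Verify: 241 mod 11 = 10 ✓, 241 mod 4 = 1 ✓, 241 mod 7 = 3 ✓.

x ≡ 241 (mod 308).


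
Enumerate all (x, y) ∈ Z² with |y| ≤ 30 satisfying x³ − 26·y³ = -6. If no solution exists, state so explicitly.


The equation is x³ - 26y³ = -6. For fixed y, x³ = 26·y³ − 6, so a solution requires the RHS to be a perfect cube.
Strategy: iterate y from -30 to 30, compute RHS = 26·y³ − 6, and check whether it is a (positive or negative) perfect cube.
Check small values of y:
  y = 0: RHS = -6 is not a perfect cube.
  y = 1: RHS = 20 is not a perfect cube.
  y = -1: RHS = -32 is not a perfect cube.
  y = 2: RHS = 202 is not a perfect cube.
  y = -2: RHS = -214 is not a perfect cube.
  y = 3: RHS = 696 is not a perfect cube.
  y = -3: RHS = -708 is not a perfect cube.
Continuing the search up to |y| = 30 finds no solutions either.
No (x, y) in the scanned range satisfies the equation.

No integer solutions with |y| ≤ 30.


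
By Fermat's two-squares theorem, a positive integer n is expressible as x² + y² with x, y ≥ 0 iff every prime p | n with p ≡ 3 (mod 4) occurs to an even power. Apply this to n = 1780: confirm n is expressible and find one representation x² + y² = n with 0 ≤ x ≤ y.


Step 1: Factor n = 1780 = 2^2 · 5 · 89.
Step 2: Check the mod-4 condition on each prime factor: 2 = 2 (special); 5 ≡ 1 (mod 4), exponent 1; 89 ≡ 1 (mod 4), exponent 1.
All primes ≡ 3 (mod 4) appear to even exponent (or don't appear), so by the two-squares theorem n IS expressible as a sum of two squares.
Step 3: Build a representation. Group n = k² · m with k = 2 and m = 5 · 89 = 445 (a product of primes ≡ 1 (mod 4)); a representation of m scales to one of n via (k·x)² + (k·y)² = k²(x² + y²). Each prime p ≡ 1 (mod 4) is itself a sum of two squares; find a² by testing p − a² for a perfect square:
  5: 5 − 1² = 4 = 2² ⇒ 5 = 1² + 2².
  89: 89 − 1² = 88, 89 − 2² = 85, 89 − 3² = 80, 89 − 4² = 73, 89 − 5² = 64 = 8² ⇒ 89 = 5² + 8².
  Combine using the Brahmagupta–Fibonacci identity (a² + b²)(c² + d²) = (ac − bd)² + (ad + bc)² = (ac + bd)² + (ad − bc)²:
  5 · 89 = 445: from (1² + 2²)(5² + 8²), take (1·5 − 2·8, 1·8 + 2·5) = (5 − 16, 8 + 10) = (-11, 18); dropping signs (only squares matter) gives (11, 18); check 11² + 18² = 121 + 324 = 445 ✓.
  Scale by k = 2: (2·11, 2·18) = (22, 36).
Step 4: Order so x ≤ y and verify: 22² + 36² = 484 + 1296 = 1780 = n. ✓

n = 1780 = 22² + 36² (one valid representation with x ≤ y).


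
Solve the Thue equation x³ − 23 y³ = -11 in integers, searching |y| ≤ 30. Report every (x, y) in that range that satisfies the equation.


The equation is x³ - 23y³ = -11. For fixed y, x³ = 23·y³ − 11, so a solution requires the RHS to be a perfect cube.
Strategy: iterate y from -30 to 30, compute RHS = 23·y³ − 11, and check whether it is a (positive or negative) perfect cube.
Check small values of y:
  y = 0: RHS = -11 is not a perfect cube.
  y = 1: RHS = 12 is not a perfect cube.
  y = -1: RHS = -34 is not a perfect cube.
  y = 2: RHS = 173 is not a perfect cube.
  y = -2: RHS = -195 is not a perfect cube.
  y = 3: RHS = 610 is not a perfect cube.
  y = -3: RHS = -632 is not a perfect cube.
Continuing the search up to |y| = 30 finds no solutions either.
No (x, y) in the scanned range satisfies the equation.

No integer solutions with |y| ≤ 30.


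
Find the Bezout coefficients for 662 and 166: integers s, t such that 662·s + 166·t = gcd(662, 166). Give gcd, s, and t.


Euclidean algorithm on (662, 166) — divide until remainder is 0:
  662 = 3 · 166 + 164
  166 = 1 · 164 + 2
  164 = 82 · 2 + 0
gcd(662, 166) = 2.
Track Bezout coefficients alongside the remainders: start with r₀ = 662 = a·1 + b·0 (s = 1, t = 0) and r₁ = 166 = a·0 + b·1 (s = 0, t = 1); each new remainder r_{k+1} = r_{k-1} − q_k·r_k inherits s_{k+1} = s_{k-1} − q_k·s_k, t_{k+1} = t_{k-1} − q_k·t_k, so r_k = a·s_k + b·t_k at every step:
  q = 3: r = 164, s = 1 − 3·0 = 1, t = 0 − 3·1 = -3  (check: 662·1 + 166·(-3) = 164)
  q = 1: r = 2, s = 0 − 1·1 = -1, t = 1 − 1·(-3) = 4  (check: 662·(-1) + 166·4 = 2)
The row with r = 2 (the gcd) gives the Bezout coefficients s = -1, t = 4.
Result: 662 · (-1) + 166 · (4) = 2.

gcd(662, 166) = 2; s = -1, t = 4 (check: 662·(-1) + 166·4 = 2).


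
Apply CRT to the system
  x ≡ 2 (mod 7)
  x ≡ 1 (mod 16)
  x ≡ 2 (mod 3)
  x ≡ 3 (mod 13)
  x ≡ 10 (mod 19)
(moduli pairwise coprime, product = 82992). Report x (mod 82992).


Product of moduli M = 7 · 16 · 3 · 13 · 19 = 82992.
Merge one congruence at a time:
  Start: x ≡ 2 (mod 7).
  Combine with x ≡ 1 (mod 16); new modulus lcm = 112.
    Write x = 2 + 7·t and substitute into x ≡ 1 (mod 16): 7·t ≡ 1 − 2 = -1 (mod 16).
    Reduce coefficients mod 16: 7·t ≡ 15 (mod 16).
    The inverse of 7 mod 16 is 7 (since 7·7 = 49 = 3·16 + 1), so t ≡ 7·15 = 105 ≡ 9 (mod 16).
    Then x = 2 + 7·9 = 65, valid modulo lcm(7, 16) = 112: x ≡ 65 (mod 112).
  Combine with x ≡ 2 (mod 3); new modulus lcm = 336.
    Write x = 65 + 112·t and substitute into x ≡ 2 (mod 3): 112·t ≡ 2 − 65 = -63 (mod 3).
    Reduce coefficients mod 3: 1·t ≡ 0 (mod 3).
    So t ≡ 0 (mod 3).
    Then x = 65 + 112·0 = 65, valid modulo lcm(112, 3) = 336: x ≡ 65 (mod 336).
  Combine with x ≡ 3 (mod 13); new modulus lcm = 4368.
    Write x = 65 + 336·t and substitute into x ≡ 3 (mod 13): 336·t ≡ 3 − 65 = -62 (mod 13).
    Reduce coefficients mod 13: 11·t ≡ 3 (mod 13).
    The inverse of 11 mod 13 is 6 (since 11·6 = 66 = 5·13 + 1), so t ≡ 6·3 = 18 ≡ 5 (mod 13).
    Then x = 65 + 336·5 = 1745, valid modulo lcm(336, 13) = 4368: x ≡ 1745 (mod 4368).
  Combine with x ≡ 10 (mod 19); new modulus lcm = 82992.
    Write x = 1745 + 4368·t and substitute into x ≡ 10 (mod 19): 4368·t ≡ 10 − 1745 = -1735 (mod 19).
    Reduce coefficients mod 19: 17·t ≡ 13 (mod 19).
    The inverse of 17 mod 19 is 9 (since 17·9 = 153 = 8·19 + 1), so t ≡ 9·13 = 117 ≡ 3 (mod 19).
    Then x = 1745 + 4368·3 = 14849, valid modulo lcm(4368, 19) = 82992: x ≡ 14849 (mod 82992).
Verify against each original: 14849 mod 7 = 2, 14849 mod 16 = 1, 14849 mod 3 = 2, 14849 mod 13 = 3, 14849 mod 19 = 10.

x ≡ 14849 (mod 82992).


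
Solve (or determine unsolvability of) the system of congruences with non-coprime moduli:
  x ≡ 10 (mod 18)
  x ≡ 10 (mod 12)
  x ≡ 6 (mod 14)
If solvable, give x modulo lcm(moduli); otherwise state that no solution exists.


Moduli 18, 12, 14 are not pairwise coprime, so CRT works modulo lcm(m_i) when all pairwise compatibility conditions hold.
Pairwise compatibility: gcd(m_i, m_j) must divide a_i - a_j for every pair.
Merge one congruence at a time:
  Start: x ≡ 10 (mod 18).
  Combine with x ≡ 10 (mod 12): gcd(18, 12) = 6; 10 - 10 = 0, which IS divisible by 6, so compatible.
    Write x = 10 + 18·t and substitute into x ≡ 10 (mod 12): 18·t ≡ 10 − 10 = 0 (mod 12).
    Divide the congruence (and modulus) by g = 6: 3·t ≡ 0 (mod 2).
    Reduce coefficients mod 2: 1·t ≡ 0 (mod 2).
    So t ≡ 0 (mod 2).
    Then x = 10 + 18·0 = 10, valid modulo lcm(18, 12) = 36: x ≡ 10 (mod 36).
  Combine with x ≡ 6 (mod 14): gcd(36, 14) = 2; 6 - 10 = -4, which IS divisible by 2, so compatible.
    Write x = 10 + 36·t and substitute into x ≡ 6 (mod 14): 36·t ≡ 6 − 10 = -4 (mod 14).
    Divide the congruence (and modulus) by g = 2: 18·t ≡ -2 (mod 7).
    Reduce coefficients mod 7: 4·t ≡ 5 (mod 7).
    The inverse of 4 mod 7 is 2 (since 4·2 = 8 = 1·7 + 1), so t ≡ 2·5 = 10 ≡ 3 (mod 7).
    Then x = 10 + 36·3 = 118, valid modulo lcm(36, 14) = 252: x ≡ 118 (mod 252).
Verify: 118 mod 18 = 10, 118 mod 12 = 10, 118 mod 14 = 6.

x ≡ 118 (mod 252).


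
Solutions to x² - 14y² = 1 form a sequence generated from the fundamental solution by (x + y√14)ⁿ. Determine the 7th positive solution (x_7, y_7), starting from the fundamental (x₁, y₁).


Step 1: Find the fundamental solution (x₁, y₁) of x² - 14y² = 1.
  Expand √14 as a continued fraction. a₀ = ⌊√14⌋ = 3; iterate m_{k+1} = d_k·a_k − m_k, d_{k+1} = (14 − m_{k+1}²)/d_k, a_{k+1} = ⌊(a₀ + m_{k+1})/d_{k+1}⌋ (starting m₀ = 0, d₀ = 1), with convergents p_k = a_k·p_{k-1} + p_{k-2}, q_k = a_k·q_{k-1} + q_{k-2} (p₋₁ = 1, q₋₁ = 0):
  k = 0: a₀ = 3; p₀/q₀ = 3/1; p₀² − 14·q₀² = 9 − 14 = -5.
  k = 1: m = 3, d = 5, a = ⌊(3 + 3)/5⌋ = 1; p/q = (1·3 + 1)/(1·1 + 0) = 4/1; p² − 14·q² = 16 − 14 = 2.
  k = 2: m = 2, d = 2, a = ⌊(3 + 2)/2⌋ = 2; p/q = (2·4 + 3)/(2·1 + 1) = 11/3; p² − 14·q² = 121 − 126 = -5.
  k = 3: m = 2, d = 5, a = ⌊(3 + 2)/5⌋ = 1; p/q = (1·11 + 4)/(1·3 + 1) = 15/4; p² − 14·q² = 225 − 224 = 1.
  The first convergent with p² − 14·q² = 1 gives the fundamental solution (x₁, y₁) = (15, 4).
Step 2: Apply the recurrence (x_{n+1}, y_{n+1}) = (x₁x_n + 14y₁y_n, x₁y_n + y₁x_n) repeatedly.
  From (x_1, y_1) = (15, 4): x_2 = 15·15 + 14·4·4 = 449; y_2 = 15·4 + 4·15 = 120.
  From (x_2, y_2) = (449, 120): x_3 = 15·449 + 14·4·120 = 13455; y_3 = 15·120 + 4·449 = 3596.
  From (x_3, y_3) = (13455, 3596): x_4 = 15·13455 + 14·4·3596 = 403201; y_4 = 15·3596 + 4·13455 = 107760.
  From (x_4, y_4) = (403201, 107760): x_5 = 15·403201 + 14·4·107760 = 12082575; y_5 = 15·107760 + 4·403201 = 3229204.
  From (x_5, y_5) = (12082575, 3229204): x_6 = 15·12082575 + 14·4·3229204 = 362074049; y_6 = 15·3229204 + 4·12082575 = 96768360.
  From (x_6, y_6) = (362074049, 96768360): x_7 = 15·362074049 + 14·4·96768360 = 10850138895; y_7 = 15·96768360 + 4·362074049 = 2899821596.
Step 3: Verify x_7² - 14·y_7² = 117725514040791821025 - 117725514040791821024 = 1 (should be 1). ✓

(x_1, y_1) = (15, 4); (x_7, y_7) = (10850138895, 2899821596).


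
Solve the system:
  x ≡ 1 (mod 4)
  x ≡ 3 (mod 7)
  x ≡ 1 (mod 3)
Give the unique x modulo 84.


Moduli 4, 7, 3 are pairwise coprime; by CRT there is a unique solution modulo M = 4 · 7 · 3 = 84.
Solve pairwise, accumulating the modulus:
  Start with x ≡ 1 (mod 4).
  Combine with x ≡ 3 (mod 7): since gcd(4, 7) = 1, we get a unique residue mod 28.
    Write x = 1 + 4·t and substitute into x ≡ 3 (mod 7): 4·t ≡ 3 − 1 = 2 (mod 7).
    The inverse of 4 mod 7 is 2 (since 4·2 = 8 = 1·7 + 1), so t ≡ 2·2 = 4 ≡ 4 (mod 7).
    Then x = 1 + 4·4 = 17, valid modulo lcm(4, 7) = 28: x ≡ 17 (mod 28).
  Combine with x ≡ 1 (mod 3): since gcd(28, 3) = 1, we get a unique residue mod 84.
    Write x = 17 + 28·t and substitute into x ≡ 1 (mod 3): 28·t ≡ 1 − 17 = -16 (mod 3).
    Reduce coefficients mod 3: 1·t ≡ 2 (mod 3).
    So t ≡ 2 (mod 3).
    Then x = 17 + 28·2 = 73, valid modulo lcm(28, 3) = 84: x ≡ 73 (mod 84).
Verify: 73 mod 4 = 1 ✓, 73 mod 7 = 3 ✓, 73 mod 3 = 1 ✓.

x ≡ 73 (mod 84).


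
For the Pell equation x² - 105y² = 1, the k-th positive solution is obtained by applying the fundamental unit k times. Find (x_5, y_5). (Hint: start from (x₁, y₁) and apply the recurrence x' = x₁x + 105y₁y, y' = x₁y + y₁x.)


Step 1: Find the fundamental solution (x₁, y₁) of x² - 105y² = 1.
  Expand √105 as a continued fraction. a₀ = ⌊√105⌋ = 10; iterate m_{k+1} = d_k·a_k − m_k, d_{k+1} = (105 − m_{k+1}²)/d_k, a_{k+1} = ⌊(a₀ + m_{k+1})/d_{k+1}⌋ (starting m₀ = 0, d₀ = 1), with convergents p_k = a_k·p_{k-1} + p_{k-2}, q_k = a_k·q_{k-1} + q_{k-2} (p₋₁ = 1, q₋₁ = 0):
  k = 0: a₀ = 10; p₀/q₀ = 10/1; p₀² − 105·q₀² = 100 − 105 = -5.
  k = 1: m = 10, d = 5, a = ⌊(10 + 10)/5⌋ = 4; p/q = (4·10 + 1)/(4·1 + 0) = 41/4; p² − 105·q² = 1681 − 1680 = 1.
  The first convergent with p² − 105·q² = 1 gives the fundamental solution (x₁, y₁) = (41, 4).
Step 2: Apply the recurrence (x_{n+1}, y_{n+1}) = (x₁x_n + 105y₁y_n, x₁y_n + y₁x_n) repeatedly.
  From (x_1, y_1) = (41, 4): x_2 = 41·41 + 105·4·4 = 3361; y_2 = 41·4 + 4·41 = 328.
  From (x_2, y_2) = (3361, 328): x_3 = 41·3361 + 105·4·328 = 275561; y_3 = 41·328 + 4·3361 = 26892.
  From (x_3, y_3) = (275561, 26892): x_4 = 41·275561 + 105·4·26892 = 22592641; y_4 = 41·26892 + 4·275561 = 2204816.
  From (x_4, y_4) = (22592641, 2204816): x_5 = 41·22592641 + 105·4·2204816 = 1852321001; y_5 = 41·2204816 + 4·22592641 = 180768020.
Step 3: Verify x_5² - 105·y_5² = 3431093090745642001 - 3431093090745642000 = 1 (should be 1). ✓

(x_1, y_1) = (41, 4); (x_5, y_5) = (1852321001, 180768020).


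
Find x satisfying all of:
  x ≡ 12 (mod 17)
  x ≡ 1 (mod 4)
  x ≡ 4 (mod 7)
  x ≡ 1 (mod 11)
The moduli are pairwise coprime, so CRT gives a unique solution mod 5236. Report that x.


Product of moduli M = 17 · 4 · 7 · 11 = 5236.
Merge one congruence at a time:
  Start: x ≡ 12 (mod 17).
  Combine with x ≡ 1 (mod 4); new modulus lcm = 68.
    Write x = 12 + 17·t and substitute into x ≡ 1 (mod 4): 17·t ≡ 1 − 12 = -11 (mod 4).
    Reduce coefficients mod 4: 1·t ≡ 1 (mod 4).
    So t ≡ 1 (mod 4).
    Then x = 12 + 17·1 = 29, valid modulo lcm(17, 4) = 68: x ≡ 29 (mod 68).
  Combine with x ≡ 4 (mod 7); new modulus lcm = 476.
    Write x = 29 + 68·t and substitute into x ≡ 4 (mod 7): 68·t ≡ 4 − 29 = -25 (mod 7).
    Reduce coefficients mod 7: 5·t ≡ 3 (mod 7).
    The inverse of 5 mod 7 is 3 (since 5·3 = 15 = 2·7 + 1), so t ≡ 3·3 = 9 ≡ 2 (mod 7).
    Then x = 29 + 68·2 = 165, valid modulo lcm(68, 7) = 476: x ≡ 165 (mod 476).
  Combine with x ≡ 1 (mod 11); new modulus lcm = 5236.
    Write x = 165 + 476·t and substitute into x ≡ 1 (mod 11): 476·t ≡ 1 − 165 = -164 (mod 11).
    Reduce coefficients mod 11: 3·t ≡ 1 (mod 11).
    The inverse of 3 mod 11 is 4 (since 3·4 = 12 = 1·11 + 1), so t ≡ 4·1 = 4 ≡ 4 (mod 11).
    Then x = 165 + 476·4 = 2069, valid modulo lcm(476, 11) = 5236: x ≡ 2069 (mod 5236).
Verify against each original: 2069 mod 17 = 12, 2069 mod 4 = 1, 2069 mod 7 = 4, 2069 mod 11 = 1.

x ≡ 2069 (mod 5236).


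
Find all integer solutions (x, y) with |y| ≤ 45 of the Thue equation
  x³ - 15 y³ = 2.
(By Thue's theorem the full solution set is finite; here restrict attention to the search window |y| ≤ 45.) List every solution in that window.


The equation is x³ - 15y³ = 2. For fixed y, x³ = 15·y³ + 2, so a solution requires the RHS to be a perfect cube.
Strategy: iterate y from -45 to 45, compute RHS = 15·y³ + 2, and check whether it is a (positive or negative) perfect cube.
Check small values of y:
  y = 0: RHS = 2 is not a perfect cube.
  y = 1: RHS = 17 is not a perfect cube.
  y = -1: RHS = -13 is not a perfect cube.
  y = 2: RHS = 122 is not a perfect cube.
  y = -2: RHS = -118 is not a perfect cube.
  y = 3: RHS = 407 is not a perfect cube.
  y = -3: RHS = -403 is not a perfect cube.
Continuing the search up to |y| = 45 finds no solutions either.
No (x, y) in the scanned range satisfies the equation.

No integer solutions with |y| ≤ 45.


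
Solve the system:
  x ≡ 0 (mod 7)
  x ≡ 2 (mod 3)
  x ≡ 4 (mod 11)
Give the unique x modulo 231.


Moduli 7, 3, 11 are pairwise coprime; by CRT there is a unique solution modulo M = 7 · 3 · 11 = 231.
Solve pairwise, accumulating the modulus:
  Start with x ≡ 0 (mod 7).
  Combine with x ≡ 2 (mod 3): since gcd(7, 3) = 1, we get a unique residue mod 21.
    Write x = 0 + 7·t and substitute into x ≡ 2 (mod 3): 7·t ≡ 2 − 0 = 2 (mod 3).
    Reduce coefficients mod 3: 1·t ≡ 2 (mod 3).
    So t ≡ 2 (mod 3).
    Then x = 0 + 7·2 = 14, valid modulo lcm(7, 3) = 21: x ≡ 14 (mod 21).
  Combine with x ≡ 4 (mod 11): since gcd(21, 11) = 1, we get a unique residue mod 231.
    Write x = 14 + 21·t and substitute into x ≡ 4 (mod 11): 21·t ≡ 4 − 14 = -10 (mod 11).
    Reduce coefficients mod 11: 10·t ≡ 1 (mod 11).
    The inverse of 10 mod 11 is 10 (since 10·10 = 100 = 9·11 + 1), so t ≡ 10·1 = 10 ≡ 10 (mod 11).
    Then x = 14 + 21·10 = 224, valid modulo lcm(21, 11) = 231: x ≡ 224 (mod 231).
Verify: 224 mod 7 = 0 ✓, 224 mod 3 = 2 ✓, 224 mod 11 = 4 ✓.

x ≡ 224 (mod 231).


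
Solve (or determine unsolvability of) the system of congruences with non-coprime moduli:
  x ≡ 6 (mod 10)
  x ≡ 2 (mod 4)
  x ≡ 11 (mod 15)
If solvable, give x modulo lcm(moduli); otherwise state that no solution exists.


Moduli 10, 4, 15 are not pairwise coprime, so CRT works modulo lcm(m_i) when all pairwise compatibility conditions hold.
Pairwise compatibility: gcd(m_i, m_j) must divide a_i - a_j for every pair.
Merge one congruence at a time:
  Start: x ≡ 6 (mod 10).
  Combine with x ≡ 2 (mod 4): gcd(10, 4) = 2; 2 - 6 = -4, which IS divisible by 2, so compatible.
    Write x = 6 + 10·t and substitute into x ≡ 2 (mod 4): 10·t ≡ 2 − 6 = -4 (mod 4).
    Divide the congruence (and modulus) by g = 2: 5·t ≡ -2 (mod 2).
    Reduce coefficients mod 2: 1·t ≡ 0 (mod 2).
    So t ≡ 0 (mod 2).
    Then x = 6 + 10·0 = 6, valid modulo lcm(10, 4) = 20: x ≡ 6 (mod 20).
  Combine with x ≡ 11 (mod 15): gcd(20, 15) = 5; 11 - 6 = 5, which IS divisible by 5, so compatible.
    Write x = 6 + 20·t and substitute into x ≡ 11 (mod 15): 20·t ≡ 11 − 6 = 5 (mod 15).
    Divide the congruence (and modulus) by g = 5: 4·t ≡ 1 (mod 3).
    Reduce coefficients mod 3: 1·t ≡ 1 (mod 3).
    So t ≡ 1 (mod 3).
    Then x = 6 + 20·1 = 26, valid modulo lcm(20, 15) = 60: x ≡ 26 (mod 60).
Verify: 26 mod 10 = 6, 26 mod 4 = 2, 26 mod 15 = 11.

x ≡ 26 (mod 60).


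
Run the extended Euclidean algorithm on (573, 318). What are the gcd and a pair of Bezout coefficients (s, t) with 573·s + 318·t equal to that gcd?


Euclidean algorithm on (573, 318) — divide until remainder is 0:
  573 = 1 · 318 + 255
  318 = 1 · 255 + 63
  255 = 4 · 63 + 3
  63 = 21 · 3 + 0
gcd(573, 318) = 3.
Track Bezout coefficients alongside the remainders: start with r₀ = 573 = a·1 + b·0 (s = 1, t = 0) and r₁ = 318 = a·0 + b·1 (s = 0, t = 1); each new remainder r_{k+1} = r_{k-1} − q_k·r_k inherits s_{k+1} = s_{k-1} − q_k·s_k, t_{k+1} = t_{k-1} − q_k·t_k, so r_k = a·s_k + b·t_k at every step:
  q = 1: r = 255, s = 1 − 1·0 = 1, t = 0 − 1·1 = -1  (check: 573·1 + 318·(-1) = 255)
  q = 1: r = 63, s = 0 − 1·1 = -1, t = 1 − 1·(-1) = 2  (check: 573·(-1) + 318·2 = 63)
  q = 4: r = 3, s = 1 − 4·(-1) = 5, t = -1 − 4·2 = -9  (check: 573·5 + 318·(-9) = 3)
The row with r = 3 (the gcd) gives the Bezout coefficients s = 5, t = -9.
Result: 573 · (5) + 318 · (-9) = 3.

gcd(573, 318) = 3; s = 5, t = -9 (check: 573·5 + 318·(-9) = 3).


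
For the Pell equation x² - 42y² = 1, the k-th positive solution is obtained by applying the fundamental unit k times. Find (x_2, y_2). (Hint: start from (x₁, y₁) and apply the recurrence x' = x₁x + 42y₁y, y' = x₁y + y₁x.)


Step 1: Find the fundamental solution (x₁, y₁) of x² - 42y² = 1.
  Expand √42 as a continued fraction. a₀ = ⌊√42⌋ = 6; iterate m_{k+1} = d_k·a_k − m_k, d_{k+1} = (42 − m_{k+1}²)/d_k, a_{k+1} = ⌊(a₀ + m_{k+1})/d_{k+1}⌋ (starting m₀ = 0, d₀ = 1), with convergents p_k = a_k·p_{k-1} + p_{k-2}, q_k = a_k·q_{k-1} + q_{k-2} (p₋₁ = 1, q₋₁ = 0):
  k = 0: a₀ = 6; p₀/q₀ = 6/1; p₀² − 42·q₀² = 36 − 42 = -6.
  k = 1: m = 6, d = 6, a = ⌊(6 + 6)/6⌋ = 2; p/q = (2·6 + 1)/(2·1 + 0) = 13/2; p² − 42·q² = 169 − 168 = 1.
  The first convergent with p² − 42·q² = 1 gives the fundamental solution (x₁, y₁) = (13, 2).
Step 2: Apply the recurrence (x_{n+1}, y_{n+1}) = (x₁x_n + 42y₁y_n, x₁y_n + y₁x_n) repeatedly.
  From (x_1, y_1) = (13, 2): x_2 = 13·13 + 42·2·2 = 337; y_2 = 13·2 + 2·13 = 52.
Step 3: Verify x_2² - 42·y_2² = 113569 - 113568 = 1 (should be 1). ✓

(x_1, y_1) = (13, 2); (x_2, y_2) = (337, 52).


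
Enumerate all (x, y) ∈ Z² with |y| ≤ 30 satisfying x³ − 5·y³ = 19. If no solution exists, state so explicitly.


The equation is x³ - 5y³ = 19. For fixed y, x³ = 5·y³ + 19, so a solution requires the RHS to be a perfect cube.
Strategy: iterate y from -30 to 30, compute RHS = 5·y³ + 19, and check whether it is a (positive or negative) perfect cube.
Check small values of y:
  y = 0: RHS = 19 is not a perfect cube.
  y = 1: RHS = 24 is not a perfect cube.
  y = -1: RHS = 14 is not a perfect cube.
  y = 2: RHS = 59 is not a perfect cube.
  y = -2: RHS = -21 is not a perfect cube.
  y = 3: RHS = 154 is not a perfect cube.
  y = -3: RHS = -116 is not a perfect cube.
Continuing the search up to |y| = 30 finds no solutions either.
No (x, y) in the scanned range satisfies the equation.

No integer solutions with |y| ≤ 30.


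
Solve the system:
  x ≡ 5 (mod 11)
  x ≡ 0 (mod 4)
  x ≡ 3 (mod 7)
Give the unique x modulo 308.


Moduli 11, 4, 7 are pairwise coprime; by CRT there is a unique solution modulo M = 11 · 4 · 7 = 308.
Solve pairwise, accumulating the modulus:
  Start with x ≡ 5 (mod 11).
  Combine with x ≡ 0 (mod 4): since gcd(11, 4) = 1, we get a unique residue mod 44.
    Write x = 5 + 11·t and substitute into x ≡ 0 (mod 4): 11·t ≡ 0 − 5 = -5 (mod 4).
    Reduce coefficients mod 4: 3·t ≡ 3 (mod 4).
    The inverse of 3 mod 4 is 3 (since 3·3 = 9 = 2·4 + 1), so t ≡ 3·3 = 9 ≡ 1 (mod 4).
    Then x = 5 + 11·1 = 16, valid modulo lcm(11, 4) = 44: x ≡ 16 (mod 44).
  Combine with x ≡ 3 (mod 7): since gcd(44, 7) = 1, we get a unique residue mod 308.
    Write x = 16 + 44·t and substitute into x ≡ 3 (mod 7): 44·t ≡ 3 − 16 = -13 (mod 7).
    Reduce coefficients mod 7: 2·t ≡ 1 (mod 7).
    The inverse of 2 mod 7 is 4 (since 2·4 = 8 = 1·7 + 1), so t ≡ 4·1 = 4 ≡ 4 (mod 7).
    Then x = 16 + 44·4 = 192, valid modulo lcm(44, 7) = 308: x ≡ 192 (mod 308).
Verify: 192 mod 11 = 5 ✓, 192 mod 4 = 0 ✓, 192 mod 7 = 3 ✓.

x ≡ 192 (mod 308).


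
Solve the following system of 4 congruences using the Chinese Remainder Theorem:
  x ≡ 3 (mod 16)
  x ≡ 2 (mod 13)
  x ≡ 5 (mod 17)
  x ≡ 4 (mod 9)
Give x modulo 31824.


Product of moduli M = 16 · 13 · 17 · 9 = 31824.
Merge one congruence at a time:
  Start: x ≡ 3 (mod 16).
  Combine with x ≡ 2 (mod 13); new modulus lcm = 208.
    Write x = 3 + 16·t and substitute into x ≡ 2 (mod 13): 16·t ≡ 2 − 3 = -1 (mod 13).
    Reduce coefficients mod 13: 3·t ≡ 12 (mod 13).
    The inverse of 3 mod 13 is 9 (since 3·9 = 27 = 2·13 + 1), so t ≡ 9·12 = 108 ≡ 4 (mod 13).
    Then x = 3 + 16·4 = 67, valid modulo lcm(16, 13) = 208: x ≡ 67 (mod 208).
  Combine with x ≡ 5 (mod 17); new modulus lcm = 3536.
    Write x = 67 + 208·t and substitute into x ≡ 5 (mod 17): 208·t ≡ 5 − 67 = -62 (mod 17).
    Reduce coefficients mod 17: 4·t ≡ 6 (mod 17).
    The inverse of 4 mod 17 is 13 (since 4·13 = 52 = 3·17 + 1), so t ≡ 13·6 = 78 ≡ 10 (mod 17).
    Then x = 67 + 208·10 = 2147, valid modulo lcm(208, 17) = 3536: x ≡ 2147 (mod 3536).
  Combine with x ≡ 4 (mod 9); new modulus lcm = 31824.
    Write x = 2147 + 3536·t and substitute into x ≡ 4 (mod 9): 3536·t ≡ 4 − 2147 = -2143 (mod 9).
    Reduce coefficients mod 9: 8·t ≡ 8 (mod 9).
    The inverse of 8 mod 9 is 8 (since 8·8 = 64 = 7·9 + 1), so t ≡ 8·8 = 64 ≡ 1 (mod 9).
    Then x = 2147 + 3536·1 = 5683, valid modulo lcm(3536, 9) = 31824: x ≡ 5683 (mod 31824).
Verify against each original: 5683 mod 16 = 3, 5683 mod 13 = 2, 5683 mod 17 = 5, 5683 mod 9 = 4.

x ≡ 5683 (mod 31824).


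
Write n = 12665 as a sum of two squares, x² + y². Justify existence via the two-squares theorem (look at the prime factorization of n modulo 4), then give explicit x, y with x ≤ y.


Step 1: Factor n = 12665 = 5 · 17 · 149.
Step 2: Check the mod-4 condition on each prime factor: 5 ≡ 1 (mod 4), exponent 1; 17 ≡ 1 (mod 4), exponent 1; 149 ≡ 1 (mod 4), exponent 1.
All primes ≡ 3 (mod 4) appear to even exponent (or don't appear), so by the two-squares theorem n IS expressible as a sum of two squares.
Step 3: Build a representation. Here n = 5 · 17 · 149 is a product of primes ≡ 1 (mod 4). Each prime p ≡ 1 (mod 4) is itself a sum of two squares; find a² by testing p − a² for a perfect square:
  5: 5 − 1² = 4 = 2² ⇒ 5 = 1² + 2².
  17: 17 − 1² = 16 = 4² ⇒ 17 = 1² + 4².
  149: 149 − 1² = 148, 149 − 2² = 145, 149 − 3² = 140, 149 − 4² = 133, 149 − 5² = 124, 149 − 6² = 113, 149 − 7² = 100 = 10² ⇒ 149 = 7² + 10².
  Combine using the Brahmagupta–Fibonacci identity (a² + b²)(c² + d²) = (ac − bd)² + (ad + bc)² = (ac + bd)² + (ad − bc)²:
  5 · 17 = 85: from (1² + 2²)(1² + 4²), take (1·1 − 2·4, 1·4 + 2·1) = (1 − 8, 4 + 2) = (-7, 6); dropping signs (only squares matter) gives (7, 6); check 7² + 6² = 49 + 36 = 85 ✓.
  85 · 149 = 12665: from (7² + 6²)(7² + 10²), take (7·7 − 6·10, 7·10 + 6·7) = (49 − 60, 70 + 42) = (-11, 112); dropping signs (only squares matter) gives (11, 112); check 11² + 112² = 121 + 12544 = 12665 ✓.
Step 4: Order so x ≤ y and verify: 11² + 112² = 121 + 12544 = 12665 = n. ✓

n = 12665 = 11² + 112² (one valid representation with x ≤ y).


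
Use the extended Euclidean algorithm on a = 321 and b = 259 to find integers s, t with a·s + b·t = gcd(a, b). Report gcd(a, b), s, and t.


Euclidean algorithm on (321, 259) — divide until remainder is 0:
  321 = 1 · 259 + 62
  259 = 4 · 62 + 11
  62 = 5 · 11 + 7
  11 = 1 · 7 + 4
  7 = 1 · 4 + 3
  4 = 1 · 3 + 1
  3 = 3 · 1 + 0
gcd(321, 259) = 1.
Track Bezout coefficients alongside the remainders: start with r₀ = 321 = a·1 + b·0 (s = 1, t = 0) and r₁ = 259 = a·0 + b·1 (s = 0, t = 1); each new remainder r_{k+1} = r_{k-1} − q_k·r_k inherits s_{k+1} = s_{k-1} − q_k·s_k, t_{k+1} = t_{k-1} − q_k·t_k, so r_k = a·s_k + b·t_k at every step:
  q = 1: r = 62, s = 1 − 1·0 = 1, t = 0 − 1·1 = -1  (check: 321·1 + 259·(-1) = 62)
  q = 4: r = 11, s = 0 − 4·1 = -4, t = 1 − 4·(-1) = 5  (check: 321·(-4) + 259·5 = 11)
  q = 5: r = 7, s = 1 − 5·(-4) = 21, t = -1 − 5·5 = -26  (check: 321·21 + 259·(-26) = 7)
  q = 1: r = 4, s = -4 − 1·21 = -25, t = 5 − 1·(-26) = 31  (check: 321·(-25) + 259·31 = 4)
  q = 1: r = 3, s = 21 − 1·(-25) = 46, t = -26 − 1·31 = -57  (check: 321·46 + 259·(-57) = 3)
  q = 1: r = 1, s = -25 − 1·46 = -71, t = 31 − 1·(-57) = 88  (check: 321·(-71) + 259·88 = 1)
The row with r = 1 (the gcd) gives the Bezout coefficients s = -71, t = 88.
Result: 321 · (-71) + 259 · (88) = 1.

gcd(321, 259) = 1; s = -71, t = 88 (check: 321·(-71) + 259·88 = 1).


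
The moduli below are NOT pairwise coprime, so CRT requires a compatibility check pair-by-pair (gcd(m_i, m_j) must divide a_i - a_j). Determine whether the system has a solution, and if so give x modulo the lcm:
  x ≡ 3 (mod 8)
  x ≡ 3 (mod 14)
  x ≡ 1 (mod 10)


Moduli 8, 14, 10 are not pairwise coprime, so CRT works modulo lcm(m_i) when all pairwise compatibility conditions hold.
Pairwise compatibility: gcd(m_i, m_j) must divide a_i - a_j for every pair.
Merge one congruence at a time:
  Start: x ≡ 3 (mod 8).
  Combine with x ≡ 3 (mod 14): gcd(8, 14) = 2; 3 - 3 = 0, which IS divisible by 2, so compatible.
    Write x = 3 + 8·t and substitute into x ≡ 3 (mod 14): 8·t ≡ 3 − 3 = 0 (mod 14).
    Divide the congruence (and modulus) by g = 2: 4·t ≡ 0 (mod 7).
    The inverse of 4 mod 7 is 2 (since 4·2 = 8 = 1·7 + 1), so t ≡ 2·0 = 0 ≡ 0 (mod 7).
    Then x = 3 + 8·0 = 3, valid modulo lcm(8, 14) = 56: x ≡ 3 (mod 56).
  Combine with x ≡ 1 (mod 10): gcd(56, 10) = 2; 1 - 3 = -2, which IS divisible by 2, so compatible.
    Write x = 3 + 56·t and substitute into x ≡ 1 (mod 10): 56·t ≡ 1 − 3 = -2 (mod 10).
    Divide the congruence (and modulus) by g = 2: 28·t ≡ -1 (mod 5).
    Reduce coefficients mod 5: 3·t ≡ 4 (mod 5).
    The inverse of 3 mod 5 is 2 (since 3·2 = 6 = 1·5 + 1), so t ≡ 2·4 = 8 ≡ 3 (mod 5).
    Then x = 3 + 56·3 = 171, valid modulo lcm(56, 10) = 280: x ≡ 171 (mod 280).
Verify: 171 mod 8 = 3, 171 mod 14 = 3, 171 mod 10 = 1.

x ≡ 171 (mod 280).


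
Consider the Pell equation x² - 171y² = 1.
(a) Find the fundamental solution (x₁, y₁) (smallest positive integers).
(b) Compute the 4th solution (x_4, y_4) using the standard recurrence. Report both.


Step 1: Find the fundamental solution (x₁, y₁) of x² - 171y² = 1.
  Expand √171 as a continued fraction. a₀ = ⌊√171⌋ = 13; iterate m_{k+1} = d_k·a_k − m_k, d_{k+1} = (171 − m_{k+1}²)/d_k, a_{k+1} = ⌊(a₀ + m_{k+1})/d_{k+1}⌋ (starting m₀ = 0, d₀ = 1), with convergents p_k = a_k·p_{k-1} + p_{k-2}, q_k = a_k·q_{k-1} + q_{k-2} (p₋₁ = 1, q₋₁ = 0):
  k = 0: a₀ = 13; p₀/q₀ = 13/1; p₀² − 171·q₀² = 169 − 171 = -2.
  k = 1: m = 13, d = 2, a = ⌊(13 + 13)/2⌋ = 13; p/q = (13·13 + 1)/(13·1 + 0) = 170/13; p² − 171·q² = 28900 − 28899 = 1.
  The first convergent with p² − 171·q² = 1 gives the fundamental solution (x₁, y₁) = (170, 13).
Step 2: Apply the recurrence (x_{n+1}, y_{n+1}) = (x₁x_n + 171y₁y_n, x₁y_n + y₁x_n) repeatedly.
  From (x_1, y_1) = (170, 13): x_2 = 170·170 + 171·13·13 = 57799; y_2 = 170·13 + 13·170 = 4420.
  From (x_2, y_2) = (57799, 4420): x_3 = 170·57799 + 171·13·4420 = 19651490; y_3 = 170·4420 + 13·57799 = 1502787.
  From (x_3, y_3) = (19651490, 1502787): x_4 = 170·19651490 + 171·13·1502787 = 6681448801; y_4 = 170·1502787 + 13·19651490 = 510943160.
Step 3: Verify x_4² - 171·y_4² = 44641758080384337601 - 44641758080384337600 = 1 (should be 1). ✓

(x_1, y_1) = (170, 13); (x_4, y_4) = (6681448801, 510943160).


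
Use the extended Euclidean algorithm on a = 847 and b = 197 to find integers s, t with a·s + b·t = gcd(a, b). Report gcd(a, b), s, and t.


Euclidean algorithm on (847, 197) — divide until remainder is 0:
  847 = 4 · 197 + 59
  197 = 3 · 59 + 20
  59 = 2 · 20 + 19
  20 = 1 · 19 + 1
  19 = 19 · 1 + 0
gcd(847, 197) = 1.
Track Bezout coefficients alongside the remainders: start with r₀ = 847 = a·1 + b·0 (s = 1, t = 0) and r₁ = 197 = a·0 + b·1 (s = 0, t = 1); each new remainder r_{k+1} = r_{k-1} − q_k·r_k inherits s_{k+1} = s_{k-1} − q_k·s_k, t_{k+1} = t_{k-1} − q_k·t_k, so r_k = a·s_k + b·t_k at every step:
  q = 4: r = 59, s = 1 − 4·0 = 1, t = 0 − 4·1 = -4  (check: 847·1 + 197·(-4) = 59)
  q = 3: r = 20, s = 0 − 3·1 = -3, t = 1 − 3·(-4) = 13  (check: 847·(-3) + 197·13 = 20)
  q = 2: r = 19, s = 1 − 2·(-3) = 7, t = -4 − 2·13 = -30  (check: 847·7 + 197·(-30) = 19)
  q = 1: r = 1, s = -3 − 1·7 = -10, t = 13 − 1·(-30) = 43  (check: 847·(-10) + 197·43 = 1)
The row with r = 1 (the gcd) gives the Bezout coefficients s = -10, t = 43.
Result: 847 · (-10) + 197 · (43) = 1.

gcd(847, 197) = 1; s = -10, t = 43 (check: 847·(-10) + 197·43 = 1).


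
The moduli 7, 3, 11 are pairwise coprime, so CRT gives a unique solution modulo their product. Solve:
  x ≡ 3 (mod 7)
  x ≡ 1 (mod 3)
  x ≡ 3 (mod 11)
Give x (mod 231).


Moduli 7, 3, 11 are pairwise coprime; by CRT there is a unique solution modulo M = 7 · 3 · 11 = 231.
Solve pairwise, accumulating the modulus:
  Start with x ≡ 3 (mod 7).
  Combine with x ≡ 1 (mod 3): since gcd(7, 3) = 1, we get a unique residue mod 21.
    Write x = 3 + 7·t and substitute into x ≡ 1 (mod 3): 7·t ≡ 1 − 3 = -2 (mod 3).
    Reduce coefficients mod 3: 1·t ≡ 1 (mod 3).
    So t ≡ 1 (mod 3).
    Then x = 3 + 7·1 = 10, valid modulo lcm(7, 3) = 21: x ≡ 10 (mod 21).
  Combine with x ≡ 3 (mod 11): since gcd(21, 11) = 1, we get a unique residue mod 231.
    Write x = 10 + 21·t and substitute into x ≡ 3 (mod 11): 21·t ≡ 3 − 10 = -7 (mod 11).
    Reduce coefficients mod 11: 10·t ≡ 4 (mod 11).
    The inverse of 10 mod 11 is 10 (since 10·10 = 100 = 9·11 + 1), so t ≡ 10·4 = 40 ≡ 7 (mod 11).
    Then x = 10 + 21·7 = 157, valid modulo lcm(21, 11) = 231: x ≡ 157 (mod 231).
Verify: 157 mod 7 = 3 ✓, 157 mod 3 = 1 ✓, 157 mod 11 = 3 ✓.

x ≡ 157 (mod 231).


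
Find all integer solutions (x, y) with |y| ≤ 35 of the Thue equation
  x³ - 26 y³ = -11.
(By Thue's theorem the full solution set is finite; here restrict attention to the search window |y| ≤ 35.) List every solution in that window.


The equation is x³ - 26y³ = -11. For fixed y, x³ = 26·y³ − 11, so a solution requires the RHS to be a perfect cube.
Strategy: iterate y from -35 to 35, compute RHS = 26·y³ − 11, and check whether it is a (positive or negative) perfect cube.
Check small values of y:
  y = 0: RHS = -11 is not a perfect cube.
  y = 1: RHS = 15 is not a perfect cube.
  y = -1: RHS = -37 is not a perfect cube.
  y = 2: RHS = 197 is not a perfect cube.
  y = -2: RHS = -219 is not a perfect cube.
  y = 3: RHS = 691 is not a perfect cube.
  y = -3: RHS = -713 is not a perfect cube.
Continuing the search up to |y| = 35 finds no solutions either.
No (x, y) in the scanned range satisfies the equation.

No integer solutions with |y| ≤ 35.


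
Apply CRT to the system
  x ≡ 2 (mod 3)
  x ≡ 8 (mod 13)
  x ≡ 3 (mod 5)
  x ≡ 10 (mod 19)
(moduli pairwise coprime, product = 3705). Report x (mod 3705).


Product of moduli M = 3 · 13 · 5 · 19 = 3705.
Merge one congruence at a time:
  Start: x ≡ 2 (mod 3).
  Combine with x ≡ 8 (mod 13); new modulus lcm = 39.
    Write x = 2 + 3·t and substitute into x ≡ 8 (mod 13): 3·t ≡ 8 − 2 = 6 (mod 13).
    The inverse of 3 mod 13 is 9 (since 3·9 = 27 = 2·13 + 1), so t ≡ 9·6 = 54 ≡ 2 (mod 13).
    Then x = 2 + 3·2 = 8, valid modulo lcm(3, 13) = 39: x ≡ 8 (mod 39).
  Combine with x ≡ 3 (mod 5); new modulus lcm = 195.
    Write x = 8 + 39·t and substitute into x ≡ 3 (mod 5): 39·t ≡ 3 − 8 = -5 (mod 5).
    Reduce coefficients mod 5: 4·t ≡ 0 (mod 5).
    The inverse of 4 mod 5 is 4 (since 4·4 = 16 = 3·5 + 1), so t ≡ 4·0 = 0 ≡ 0 (mod 5).
    Then x = 8 + 39·0 = 8, valid modulo lcm(39, 5) = 195: x ≡ 8 (mod 195).
  Combine with x ≡ 10 (mod 19); new modulus lcm = 3705.
    Write x = 8 + 195·t and substitute into x ≡ 10 (mod 19): 195·t ≡ 10 − 8 = 2 (mod 19).
    Reduce coefficients mod 19: 5·t ≡ 2 (mod 19).
    The inverse of 5 mod 19 is 4 (since 5·4 = 20 = 1·19 + 1), so t ≡ 4·2 = 8 ≡ 8 (mod 19).
    Then x = 8 + 195·8 = 1568, valid modulo lcm(195, 19) = 3705: x ≡ 1568 (mod 3705).
Verify against each original: 1568 mod 3 = 2, 1568 mod 13 = 8, 1568 mod 5 = 3, 1568 mod 19 = 10.

x ≡ 1568 (mod 3705).


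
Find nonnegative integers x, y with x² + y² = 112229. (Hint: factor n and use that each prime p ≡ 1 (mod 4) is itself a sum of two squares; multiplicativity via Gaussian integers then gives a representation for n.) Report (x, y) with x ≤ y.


Step 1: Factor n = 112229 = 13 · 89 · 97.
Step 2: Check the mod-4 condition on each prime factor: 13 ≡ 1 (mod 4), exponent 1; 89 ≡ 1 (mod 4), exponent 1; 97 ≡ 1 (mod 4), exponent 1.
All primes ≡ 3 (mod 4) appear to even exponent (or don't appear), so by the two-squares theorem n IS expressible as a sum of two squares.
Step 3: Build a representation. Here n = 13 · 89 · 97 is a product of primes ≡ 1 (mod 4). Each prime p ≡ 1 (mod 4) is itself a sum of two squares; find a² by testing p − a² for a perfect square:
  13: 13 − 1² = 12, 13 − 2² = 9 = 3² ⇒ 13 = 2² + 3².
  89: 89 − 1² = 88, 89 − 2² = 85, 89 − 3² = 80, 89 − 4² = 73, 89 − 5² = 64 = 8² ⇒ 89 = 5² + 8².
  97: 97 − 1² = 96, 97 − 2² = 93, 97 − 3² = 88, 97 − 4² = 81 = 9² ⇒ 97 = 4² + 9².
  Combine using the Brahmagupta–Fibonacci identity (a² + b²)(c² + d²) = (ac − bd)² + (ad + bc)² = (ac + bd)² + (ad − bc)²:
  13 · 89 = 1157: from (2² + 3²)(5² + 8²), take (2·5 − 3·8, 2·8 + 3·5) = (10 − 24, 16 + 15) = (-14, 31); dropping signs (only squares matter) gives (14, 31); check 14² + 31² = 196 + 961 = 1157 ✓.
  1157 · 97 = 112229: from (14² + 31²)(4² + 9²), take (14·4 − 31·9, 14·9 + 31·4) = (56 − 279, 126 + 124) = (-223, 250); dropping signs (only squares matter) gives (223, 250); check 223² + 250² = 49729 + 62500 = 112229 ✓.
Step 4: Order so x ≤ y and verify: 223² + 250² = 49729 + 62500 = 112229 = n. ✓

n = 112229 = 223² + 250² (one valid representation with x ≤ y).


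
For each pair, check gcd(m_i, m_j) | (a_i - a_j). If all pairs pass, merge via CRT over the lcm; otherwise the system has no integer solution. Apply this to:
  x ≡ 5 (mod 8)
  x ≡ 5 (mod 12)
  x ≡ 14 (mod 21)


Moduli 8, 12, 21 are not pairwise coprime, so CRT works modulo lcm(m_i) when all pairwise compatibility conditions hold.
Pairwise compatibility: gcd(m_i, m_j) must divide a_i - a_j for every pair.
Merge one congruence at a time:
  Start: x ≡ 5 (mod 8).
  Combine with x ≡ 5 (mod 12): gcd(8, 12) = 4; 5 - 5 = 0, which IS divisible by 4, so compatible.
    Write x = 5 + 8·t and substitute into x ≡ 5 (mod 12): 8·t ≡ 5 − 5 = 0 (mod 12).
    Divide the congruence (and modulus) by g = 4: 2·t ≡ 0 (mod 3).
    The inverse of 2 mod 3 is 2 (since 2·2 = 4 = 1·3 + 1), so t ≡ 2·0 = 0 ≡ 0 (mod 3).
    Then x = 5 + 8·0 = 5, valid modulo lcm(8, 12) = 24: x ≡ 5 (mod 24).
  Combine with x ≡ 14 (mod 21): gcd(24, 21) = 3; 14 - 5 = 9, which IS divisible by 3, so compatible.
    Write x = 5 + 24·t and substitute into x ≡ 14 (mod 21): 24·t ≡ 14 − 5 = 9 (mod 21).
    Divide the congruence (and modulus) by g = 3: 8·t ≡ 3 (mod 7).
    Reduce coefficients mod 7: 1·t ≡ 3 (mod 7).
    So t ≡ 3 (mod 7).
    Then x = 5 + 24·3 = 77, valid modulo lcm(24, 21) = 168: x ≡ 77 (mod 168).
Verify: 77 mod 8 = 5, 77 mod 12 = 5, 77 mod 21 = 14.

x ≡ 77 (mod 168).


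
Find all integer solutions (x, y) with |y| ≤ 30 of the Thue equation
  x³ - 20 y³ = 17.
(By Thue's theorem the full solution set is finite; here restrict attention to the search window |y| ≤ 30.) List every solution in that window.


The equation is x³ - 20y³ = 17. For fixed y, x³ = 20·y³ + 17, so a solution requires the RHS to be a perfect cube.
Strategy: iterate y from -30 to 30, compute RHS = 20·y³ + 17, and check whether it is a (positive or negative) perfect cube.
Check small values of y:
  y = 0: RHS = 17 is not a perfect cube.
  y = 1: RHS = 37 is not a perfect cube.
  y = -1: RHS = -3 is not a perfect cube.
  y = 2: RHS = 177 is not a perfect cube.
  y = -2: RHS = -143 is not a perfect cube.
  y = 3: RHS = 557 is not a perfect cube.
  y = -3: RHS = -523 is not a perfect cube.
Continuing the search up to |y| = 30 finds no solutions either.
No (x, y) in the scanned range satisfies the equation.

No integer solutions with |y| ≤ 30.


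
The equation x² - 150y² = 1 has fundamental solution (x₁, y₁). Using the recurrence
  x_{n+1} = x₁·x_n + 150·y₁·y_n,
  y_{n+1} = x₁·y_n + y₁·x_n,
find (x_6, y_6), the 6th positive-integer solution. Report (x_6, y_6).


Step 1: Find the fundamental solution (x₁, y₁) of x² - 150y² = 1.
  Expand √150 as a continued fraction. a₀ = ⌊√150⌋ = 12; iterate m_{k+1} = d_k·a_k − m_k, d_{k+1} = (150 − m_{k+1}²)/d_k, a_{k+1} = ⌊(a₀ + m_{k+1})/d_{k+1}⌋ (starting m₀ = 0, d₀ = 1), with convergents p_k = a_k·p_{k-1} + p_{k-2}, q_k = a_k·q_{k-1} + q_{k-2} (p₋₁ = 1, q₋₁ = 0):
  k = 0: a₀ = 12; p₀/q₀ = 12/1; p₀² − 150·q₀² = 144 − 150 = -6.
  k = 1: m = 12, d = 6, a = ⌊(12 + 12)/6⌋ = 4; p/q = (4·12 + 1)/(4·1 + 0) = 49/4; p² − 150·q² = 2401 − 2400 = 1.
  The first convergent with p² − 150·q² = 1 gives the fundamental solution (x₁, y₁) = (49, 4).
Step 2: Apply the recurrence (x_{n+1}, y_{n+1}) = (x₁x_n + 150y₁y_n, x₁y_n + y₁x_n) repeatedly.
  From (x_1, y_1) = (49, 4): x_2 = 49·49 + 150·4·4 = 4801; y_2 = 49·4 + 4·49 = 392.
  From (x_2, y_2) = (4801, 392): x_3 = 49·4801 + 150·4·392 = 470449; y_3 = 49·392 + 4·4801 = 38412.
  From (x_3, y_3) = (470449, 38412): x_4 = 49·470449 + 150·4·38412 = 46099201; y_4 = 49·38412 + 4·470449 = 3763984.
  From (x_4, y_4) = (46099201, 3763984): x_5 = 49·46099201 + 150·4·3763984 = 4517251249; y_5 = 49·3763984 + 4·46099201 = 368832020.
  From (x_5, y_5) = (4517251249, 368832020): x_6 = 49·4517251249 + 150·4·368832020 = 442644523201; y_6 = 49·368832020 + 4·4517251249 = 36141773976.
Step 3: Verify x_6² - 150·y_6² = 195934173919840627286401 - 195934173919840627286400 = 1 (should be 1). ✓

(x_1, y_1) = (49, 4); (x_6, y_6) = (442644523201, 36141773976).
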